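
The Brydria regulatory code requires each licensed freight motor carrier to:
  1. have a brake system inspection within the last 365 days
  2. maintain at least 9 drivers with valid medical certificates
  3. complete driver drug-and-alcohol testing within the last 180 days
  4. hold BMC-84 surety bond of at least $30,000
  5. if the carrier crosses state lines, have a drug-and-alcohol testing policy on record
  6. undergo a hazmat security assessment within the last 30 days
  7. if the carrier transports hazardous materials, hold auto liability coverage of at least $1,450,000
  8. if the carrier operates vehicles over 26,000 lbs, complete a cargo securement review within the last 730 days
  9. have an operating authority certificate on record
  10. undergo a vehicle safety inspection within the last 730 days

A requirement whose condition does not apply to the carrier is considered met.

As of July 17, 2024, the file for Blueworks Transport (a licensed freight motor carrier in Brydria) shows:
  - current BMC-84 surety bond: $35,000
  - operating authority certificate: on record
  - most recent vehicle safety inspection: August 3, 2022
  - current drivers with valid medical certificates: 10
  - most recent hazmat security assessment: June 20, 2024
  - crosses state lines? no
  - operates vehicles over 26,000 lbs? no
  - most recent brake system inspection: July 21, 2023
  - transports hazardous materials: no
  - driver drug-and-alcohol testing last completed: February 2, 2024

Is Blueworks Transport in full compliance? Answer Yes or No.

Yes

1. brake system inspection 362 days ago vs limit 365 → met
2. drivers with valid medical certificates 10 ≥ 9 → met
3. driver drug-and-alcohol testing 166 days ago vs limit 180 → met
4. BMC-84 surety bond $35,000 ≥ $30,000 → met
5. condition 'crosses state lines' does not hold → requirement n/a → met
6. hazmat security assessment 27 days ago vs limit 30 → met
7. condition 'transports hazardous materials' does not hold → requirement n/a → met
8. condition 'operates vehicles over 26,000 lbs' does not hold → requirement n/a → met
9. operating authority certificate present → met
10. vehicle safety inspection 714 days ago vs limit 730 → met
All met.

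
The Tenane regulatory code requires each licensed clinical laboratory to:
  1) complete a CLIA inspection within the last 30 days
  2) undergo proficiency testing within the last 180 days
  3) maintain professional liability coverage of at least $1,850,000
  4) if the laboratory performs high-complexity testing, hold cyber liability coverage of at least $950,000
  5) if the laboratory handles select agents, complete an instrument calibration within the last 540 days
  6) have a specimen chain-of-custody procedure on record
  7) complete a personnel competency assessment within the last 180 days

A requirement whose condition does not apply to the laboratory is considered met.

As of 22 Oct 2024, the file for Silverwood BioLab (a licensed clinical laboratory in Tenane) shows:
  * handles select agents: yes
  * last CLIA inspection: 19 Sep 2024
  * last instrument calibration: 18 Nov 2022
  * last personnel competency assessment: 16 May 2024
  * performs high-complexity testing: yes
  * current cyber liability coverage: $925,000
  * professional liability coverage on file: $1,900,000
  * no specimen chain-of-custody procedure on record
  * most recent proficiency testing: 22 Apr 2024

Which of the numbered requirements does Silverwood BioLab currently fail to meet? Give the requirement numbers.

1. CLIA inspection 33 days ago vs limit 30 → not met
2. proficiency testing 183 days ago vs limit 180 → not met
3. professional liability coverage $1,900,000 ≥ $1,850,000 → met
4. condition 'performs high-complexity testing' holds; cyber liability coverage $925,000 < $950,000 → not met
5. condition 'handles select agents' holds; instrument calibration 704 days ago vs limit 540 → not met
6. specimen chain-of-custody procedure absent → not met
7. personnel competency assessment 159 days ago vs limit 180 → met
Not met: 1, 2, 4, 5, 6

1, 2, 4, 5, 6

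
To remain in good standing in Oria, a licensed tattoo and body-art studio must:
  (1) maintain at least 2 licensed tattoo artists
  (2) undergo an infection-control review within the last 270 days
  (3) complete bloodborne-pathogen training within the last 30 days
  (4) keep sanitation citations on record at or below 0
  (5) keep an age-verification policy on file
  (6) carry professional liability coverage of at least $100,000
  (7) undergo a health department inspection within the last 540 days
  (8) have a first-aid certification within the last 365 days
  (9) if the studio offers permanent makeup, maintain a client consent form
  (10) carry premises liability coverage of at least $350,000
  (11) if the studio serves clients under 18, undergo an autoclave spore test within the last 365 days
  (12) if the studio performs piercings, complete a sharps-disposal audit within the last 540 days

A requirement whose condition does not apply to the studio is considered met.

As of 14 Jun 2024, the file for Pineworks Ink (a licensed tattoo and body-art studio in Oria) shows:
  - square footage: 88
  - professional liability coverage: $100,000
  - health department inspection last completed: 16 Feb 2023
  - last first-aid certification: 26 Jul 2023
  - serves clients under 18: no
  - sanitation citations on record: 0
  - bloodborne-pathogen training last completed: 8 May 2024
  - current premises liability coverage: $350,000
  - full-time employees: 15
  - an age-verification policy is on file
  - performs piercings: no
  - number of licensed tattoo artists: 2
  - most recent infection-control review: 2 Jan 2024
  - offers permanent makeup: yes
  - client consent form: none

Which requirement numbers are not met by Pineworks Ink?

1. licensed tattoo artists 2 ≥ 2 → met
2. infection-control review 164 days ago vs limit 270 → met
3. bloodborne-pathogen training 37 days ago vs limit 30 → not met
4. sanitation citations on record 0 ≤ 0 → met
5. age-verification policy present → met
6. professional liability coverage $100,000 ≥ $100,000 → met
7. health department inspection 484 days ago vs limit 540 → met
8. first-aid certification 324 days ago vs limit 365 → met
9. condition 'offers permanent makeup' holds; client consent form absent → not met
10. premises liability coverage $350,000 ≥ $350,000 → met
11. condition 'serves clients under 18' does not hold → requirement n/a → met
12. condition 'performs piercings' does not hold → requirement n/a → met
Not met: 3, 9

3, 9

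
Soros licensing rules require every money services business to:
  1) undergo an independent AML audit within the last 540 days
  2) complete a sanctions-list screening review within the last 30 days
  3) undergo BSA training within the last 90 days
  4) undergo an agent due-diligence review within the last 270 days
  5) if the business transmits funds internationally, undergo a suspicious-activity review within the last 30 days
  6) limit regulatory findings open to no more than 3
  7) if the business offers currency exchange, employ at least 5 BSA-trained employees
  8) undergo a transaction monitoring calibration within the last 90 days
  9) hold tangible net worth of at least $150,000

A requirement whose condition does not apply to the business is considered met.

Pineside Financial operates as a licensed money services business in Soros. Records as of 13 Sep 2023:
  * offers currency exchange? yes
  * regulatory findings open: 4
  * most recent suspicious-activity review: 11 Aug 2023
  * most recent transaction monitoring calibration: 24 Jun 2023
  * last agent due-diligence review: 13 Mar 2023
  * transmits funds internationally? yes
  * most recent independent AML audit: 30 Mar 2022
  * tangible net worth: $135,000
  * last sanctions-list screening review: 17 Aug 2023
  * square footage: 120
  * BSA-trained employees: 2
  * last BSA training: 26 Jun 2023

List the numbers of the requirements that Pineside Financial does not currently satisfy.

5, 6, 7, 9

1. independent AML audit 532 days ago vs limit 540 → met
2. sanctions-list screening review 27 days ago vs limit 30 → met
3. BSA training 79 days ago vs limit 90 → met
4. agent due-diligence review 184 days ago vs limit 270 → met
5. condition 'transmits funds internationally' holds; suspicious-activity review 33 days ago vs limit 30 → not met
6. regulatory findings open 4 > 3 → not met
7. condition 'offers currency exchange' holds; BSA-trained employees 2 < 5 → not met
8. transaction monitoring calibration 81 days ago vs limit 90 → met
9. tangible net worth $135,000 < $150,000 → not met
Not met: 5, 6, 7, 9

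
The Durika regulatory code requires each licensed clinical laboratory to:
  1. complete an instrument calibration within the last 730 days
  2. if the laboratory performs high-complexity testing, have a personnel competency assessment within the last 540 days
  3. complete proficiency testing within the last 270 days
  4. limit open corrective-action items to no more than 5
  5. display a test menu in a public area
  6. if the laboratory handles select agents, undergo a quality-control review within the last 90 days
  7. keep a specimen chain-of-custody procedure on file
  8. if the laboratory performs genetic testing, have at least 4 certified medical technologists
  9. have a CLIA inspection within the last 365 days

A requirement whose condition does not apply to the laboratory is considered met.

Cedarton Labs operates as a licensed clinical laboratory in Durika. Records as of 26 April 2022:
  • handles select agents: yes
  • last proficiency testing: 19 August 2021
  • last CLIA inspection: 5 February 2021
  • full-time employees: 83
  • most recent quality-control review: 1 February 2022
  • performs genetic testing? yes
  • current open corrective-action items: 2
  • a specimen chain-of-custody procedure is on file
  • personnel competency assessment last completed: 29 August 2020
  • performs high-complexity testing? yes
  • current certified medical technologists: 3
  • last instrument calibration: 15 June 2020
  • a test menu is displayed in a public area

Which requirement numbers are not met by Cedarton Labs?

1. instrument calibration 680 days ago vs limit 730 → met
2. condition 'performs high-complexity testing' holds; personnel competency assessment 605 days ago vs limit 540 → not met
3. proficiency testing 250 days ago vs limit 270 → met
4. open corrective-action items 2 ≤ 5 → met
5. test menu present → met
6. condition 'handles select agents' holds; quality-control review 84 days ago vs limit 90 → met
7. specimen chain-of-custody procedure present → met
8. condition 'performs genetic testing' holds; certified medical technologists 3 < 4 → not met
9. CLIA inspection 445 days ago vs limit 365 → not met
Not met: 2, 8, 9

2, 8, 9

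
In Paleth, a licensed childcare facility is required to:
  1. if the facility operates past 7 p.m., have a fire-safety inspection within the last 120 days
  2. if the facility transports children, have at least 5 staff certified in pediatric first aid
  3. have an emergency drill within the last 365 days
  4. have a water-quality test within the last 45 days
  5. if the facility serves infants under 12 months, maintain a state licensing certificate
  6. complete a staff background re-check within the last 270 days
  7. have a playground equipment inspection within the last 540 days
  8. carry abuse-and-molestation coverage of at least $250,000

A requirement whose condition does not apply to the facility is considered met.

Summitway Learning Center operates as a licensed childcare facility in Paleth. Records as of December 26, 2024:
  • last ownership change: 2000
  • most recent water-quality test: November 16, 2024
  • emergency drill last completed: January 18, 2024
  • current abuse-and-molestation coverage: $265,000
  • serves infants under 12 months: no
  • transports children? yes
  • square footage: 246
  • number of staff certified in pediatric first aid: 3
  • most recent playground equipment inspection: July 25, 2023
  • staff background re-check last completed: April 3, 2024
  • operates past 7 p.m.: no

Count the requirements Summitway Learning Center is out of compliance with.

1

1. condition 'operates past 7 p.m.' does not hold → requirement n/a → met
2. condition 'transports children' holds; staff certified in pediatric first aid 3 < 5 → not met
3. emergency drill 343 days ago vs limit 365 → met
4. water-quality test 40 days ago vs limit 45 → met
5. condition 'serves infants under 12 months' does not hold → requirement n/a → met
6. staff background re-check 267 days ago vs limit 270 → met
7. playground equipment inspection 520 days ago vs limit 540 → met
8. abuse-and-molestation coverage $265,000 ≥ $250,000 → met
Not met: 1 of 8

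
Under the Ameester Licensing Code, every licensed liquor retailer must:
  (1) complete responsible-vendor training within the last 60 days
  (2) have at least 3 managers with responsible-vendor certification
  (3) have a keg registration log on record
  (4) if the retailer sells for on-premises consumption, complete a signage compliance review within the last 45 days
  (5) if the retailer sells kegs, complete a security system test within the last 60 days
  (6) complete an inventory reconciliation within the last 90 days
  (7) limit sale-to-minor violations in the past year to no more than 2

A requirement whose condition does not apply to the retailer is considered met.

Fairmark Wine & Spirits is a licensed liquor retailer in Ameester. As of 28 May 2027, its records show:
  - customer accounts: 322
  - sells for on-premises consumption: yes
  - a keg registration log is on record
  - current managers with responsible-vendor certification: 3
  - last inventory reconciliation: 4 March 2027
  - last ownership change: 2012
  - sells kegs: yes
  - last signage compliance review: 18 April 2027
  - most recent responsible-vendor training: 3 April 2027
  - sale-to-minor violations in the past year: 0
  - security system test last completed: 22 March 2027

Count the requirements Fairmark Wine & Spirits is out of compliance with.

1. responsible-vendor training 55 days ago vs limit 60 → met
2. managers with responsible-vendor certification 3 ≥ 3 → met
3. keg registration log present → met
4. condition 'sells for on-premises consumption' holds; signage compliance review 40 days ago vs limit 45 → met
5. condition 'sells kegs' holds; security system test 67 days ago vs limit 60 → not met
6. inventory reconciliation 85 days ago vs limit 90 → met
7. sale-to-minor violations in the past year 0 ≤ 2 → met
Not met: 1 of 7

1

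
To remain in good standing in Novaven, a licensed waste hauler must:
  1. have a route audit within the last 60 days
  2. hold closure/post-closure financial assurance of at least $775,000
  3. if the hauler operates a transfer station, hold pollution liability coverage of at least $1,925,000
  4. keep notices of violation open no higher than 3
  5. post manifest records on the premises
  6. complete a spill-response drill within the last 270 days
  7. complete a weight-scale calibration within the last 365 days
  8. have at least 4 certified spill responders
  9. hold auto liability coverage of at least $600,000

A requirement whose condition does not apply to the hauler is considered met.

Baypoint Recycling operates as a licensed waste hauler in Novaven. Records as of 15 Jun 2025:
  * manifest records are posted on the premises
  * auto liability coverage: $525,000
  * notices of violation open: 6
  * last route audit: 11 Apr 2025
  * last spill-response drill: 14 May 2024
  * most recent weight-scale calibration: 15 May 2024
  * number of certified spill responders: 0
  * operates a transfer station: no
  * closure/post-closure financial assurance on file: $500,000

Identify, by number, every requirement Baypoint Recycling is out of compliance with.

1. route audit 65 days ago vs limit 60 → not met
2. closure/post-closure financial assurance $500,000 < $775,000 → not met
3. condition 'operates a transfer station' does not hold → requirement n/a → met
4. notices of violation open 6 > 3 → not met
5. manifest records present → met
6. spill-response drill 397 days ago vs limit 270 → not met
7. weight-scale calibration 396 days ago vs limit 365 → not met
8. certified spill responders 0 < 4 → not met
9. auto liability coverage $525,000 < $600,000 → not met
Not met: 1, 2, 4, 6, 7, 8, 9

1, 2, 4, 6, 7, 8, 9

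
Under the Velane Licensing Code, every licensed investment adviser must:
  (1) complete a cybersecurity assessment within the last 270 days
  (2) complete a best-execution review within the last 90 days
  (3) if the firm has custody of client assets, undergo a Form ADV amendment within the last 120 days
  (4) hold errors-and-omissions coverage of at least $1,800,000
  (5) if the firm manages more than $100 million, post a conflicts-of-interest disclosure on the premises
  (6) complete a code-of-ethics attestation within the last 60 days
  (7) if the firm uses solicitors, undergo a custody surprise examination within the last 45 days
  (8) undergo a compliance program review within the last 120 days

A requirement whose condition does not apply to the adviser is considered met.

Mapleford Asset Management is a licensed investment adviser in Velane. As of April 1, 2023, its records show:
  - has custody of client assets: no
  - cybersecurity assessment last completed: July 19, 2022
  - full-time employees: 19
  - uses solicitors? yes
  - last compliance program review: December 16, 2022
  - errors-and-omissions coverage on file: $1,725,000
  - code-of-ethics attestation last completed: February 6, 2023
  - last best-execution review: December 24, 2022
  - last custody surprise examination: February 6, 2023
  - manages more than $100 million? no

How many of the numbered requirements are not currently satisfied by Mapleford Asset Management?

3

1. cybersecurity assessment 256 days ago vs limit 270 → met
2. best-execution review 98 days ago vs limit 90 → not met
3. condition 'has custody of client assets' does not hold → requirement n/a → met
4. errors-and-omissions coverage $1,725,000 < $1,800,000 → not met
5. condition 'manages more than $100 million' does not hold → requirement n/a → met
6. code-of-ethics attestation 54 days ago vs limit 60 → met
7. condition 'uses solicitors' holds; custody surprise examination 54 days ago vs limit 45 → not met
8. compliance program review 106 days ago vs limit 120 → met
Not met: 3 of 8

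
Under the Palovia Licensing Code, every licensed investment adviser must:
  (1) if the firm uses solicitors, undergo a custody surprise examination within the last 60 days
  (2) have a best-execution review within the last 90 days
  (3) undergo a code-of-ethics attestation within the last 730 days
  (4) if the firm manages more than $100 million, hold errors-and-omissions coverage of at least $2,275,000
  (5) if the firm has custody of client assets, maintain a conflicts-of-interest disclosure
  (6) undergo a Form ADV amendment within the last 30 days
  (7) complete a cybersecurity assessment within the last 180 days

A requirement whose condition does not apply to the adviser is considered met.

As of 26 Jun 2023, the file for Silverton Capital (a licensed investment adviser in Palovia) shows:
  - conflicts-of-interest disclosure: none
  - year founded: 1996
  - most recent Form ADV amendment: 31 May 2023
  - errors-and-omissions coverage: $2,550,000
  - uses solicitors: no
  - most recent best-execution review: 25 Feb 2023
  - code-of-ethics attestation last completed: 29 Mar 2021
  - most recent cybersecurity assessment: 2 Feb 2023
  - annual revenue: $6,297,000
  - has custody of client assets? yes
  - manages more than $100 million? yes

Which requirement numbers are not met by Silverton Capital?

1. condition 'uses solicitors' does not hold → requirement n/a → met
2. best-execution review 121 days ago vs limit 90 → not met
3. code-of-ethics attestation 819 days ago vs limit 730 → not met
4. condition 'manages more than $100 million' holds; errors-and-omissions coverage $2,550,000 ≥ $2,275,000 → met
5. condition 'has custody of client assets' holds; conflicts-of-interest disclosure absent → not met
6. Form ADV amendment 26 days ago vs limit 30 → met
7. cybersecurity assessment 144 days ago vs limit 180 → met
Not met: 2, 3, 5

2, 3, 5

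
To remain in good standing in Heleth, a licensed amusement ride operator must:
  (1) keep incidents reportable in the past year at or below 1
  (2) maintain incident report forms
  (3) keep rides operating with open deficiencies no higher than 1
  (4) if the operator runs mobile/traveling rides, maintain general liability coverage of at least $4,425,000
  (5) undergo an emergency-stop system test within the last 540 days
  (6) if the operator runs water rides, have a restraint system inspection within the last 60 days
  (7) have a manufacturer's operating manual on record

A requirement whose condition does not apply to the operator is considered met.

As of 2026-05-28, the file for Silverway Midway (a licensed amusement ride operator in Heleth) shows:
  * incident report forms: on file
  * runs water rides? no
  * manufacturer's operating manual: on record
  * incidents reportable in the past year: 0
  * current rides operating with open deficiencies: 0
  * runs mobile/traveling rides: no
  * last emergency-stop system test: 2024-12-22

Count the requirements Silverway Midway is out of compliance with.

0

1. incidents reportable in the past year 0 ≤ 1 → met
2. incident report forms present → met
3. rides operating with open deficiencies 0 ≤ 1 → met
4. condition 'runs mobile/traveling rides' does not hold → requirement n/a → met
5. emergency-stop system test 522 days ago vs limit 540 → met
6. condition 'runs water rides' does not hold → requirement n/a → met
7. manufacturer's operating manual present → met
Not met: 0 of 7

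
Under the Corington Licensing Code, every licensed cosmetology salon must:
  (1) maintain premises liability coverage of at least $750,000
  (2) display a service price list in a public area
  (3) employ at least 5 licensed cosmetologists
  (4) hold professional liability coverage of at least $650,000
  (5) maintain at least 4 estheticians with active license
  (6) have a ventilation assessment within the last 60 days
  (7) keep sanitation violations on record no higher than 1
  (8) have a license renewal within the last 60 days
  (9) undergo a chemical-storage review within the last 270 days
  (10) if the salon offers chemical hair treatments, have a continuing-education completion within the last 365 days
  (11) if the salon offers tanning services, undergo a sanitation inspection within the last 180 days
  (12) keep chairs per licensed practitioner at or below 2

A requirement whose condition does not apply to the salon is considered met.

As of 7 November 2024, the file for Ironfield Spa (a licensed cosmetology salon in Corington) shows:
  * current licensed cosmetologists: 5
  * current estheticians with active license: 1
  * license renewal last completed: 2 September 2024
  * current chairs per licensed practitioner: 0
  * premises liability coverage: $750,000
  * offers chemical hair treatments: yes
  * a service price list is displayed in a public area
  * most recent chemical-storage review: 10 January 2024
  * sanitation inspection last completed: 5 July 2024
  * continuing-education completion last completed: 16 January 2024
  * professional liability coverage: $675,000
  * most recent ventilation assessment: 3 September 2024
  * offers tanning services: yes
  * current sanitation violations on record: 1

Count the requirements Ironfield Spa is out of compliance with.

1. premises liability coverage $750,000 ≥ $750,000 → met
2. service price list present → met
3. licensed cosmetologists 5 ≥ 5 → met
4. professional liability coverage $675,000 ≥ $650,000 → met
5. estheticians with active license 1 < 4 → not met
6. ventilation assessment 65 days ago vs limit 60 → not met
7. sanitation violations on record 1 ≤ 1 → met
8. license renewal 66 days ago vs limit 60 → not met
9. chemical-storage review 302 days ago vs limit 270 → not met
10. condition 'offers chemical hair treatments' holds; continuing-education completion 296 days ago vs limit 365 → met
11. condition 'offers tanning services' holds; sanitation inspection 125 days ago vs limit 180 → met
12. chairs per licensed practitioner 0 ≤ 2 → met
Not met: 4 of 12

4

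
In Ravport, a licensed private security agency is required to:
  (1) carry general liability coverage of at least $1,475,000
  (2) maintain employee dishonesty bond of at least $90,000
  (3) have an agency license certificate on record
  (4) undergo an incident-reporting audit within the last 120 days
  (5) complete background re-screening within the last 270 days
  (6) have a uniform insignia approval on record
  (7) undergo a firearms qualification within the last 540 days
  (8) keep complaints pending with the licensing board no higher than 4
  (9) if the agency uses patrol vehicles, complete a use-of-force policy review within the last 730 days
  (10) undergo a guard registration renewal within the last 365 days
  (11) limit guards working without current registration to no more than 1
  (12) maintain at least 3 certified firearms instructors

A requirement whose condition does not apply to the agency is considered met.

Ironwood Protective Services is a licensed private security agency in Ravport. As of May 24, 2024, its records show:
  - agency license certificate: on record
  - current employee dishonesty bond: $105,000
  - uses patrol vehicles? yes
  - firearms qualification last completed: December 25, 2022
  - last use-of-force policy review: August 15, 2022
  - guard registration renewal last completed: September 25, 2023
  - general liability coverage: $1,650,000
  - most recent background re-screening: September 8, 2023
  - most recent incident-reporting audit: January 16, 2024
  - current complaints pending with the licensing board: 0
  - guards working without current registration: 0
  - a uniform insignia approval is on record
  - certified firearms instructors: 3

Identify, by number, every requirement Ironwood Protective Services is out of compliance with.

4

1. general liability coverage $1,650,000 ≥ $1,475,000 → met
2. employee dishonesty bond $105,000 ≥ $90,000 → met
3. agency license certificate present → met
4. incident-reporting audit 129 days ago vs limit 120 → not met
5. background re-screening 259 days ago vs limit 270 → met
6. uniform insignia approval present → met
7. firearms qualification 516 days ago vs limit 540 → met
8. complaints pending with the licensing board 0 ≤ 4 → met
9. condition 'uses patrol vehicles' holds; use-of-force policy review 648 days ago vs limit 730 → met
10. guard registration renewal 242 days ago vs limit 365 → met
11. guards working without current registration 0 ≤ 1 → met
12. certified firearms instructors 3 ≥ 3 → met
Not met: 4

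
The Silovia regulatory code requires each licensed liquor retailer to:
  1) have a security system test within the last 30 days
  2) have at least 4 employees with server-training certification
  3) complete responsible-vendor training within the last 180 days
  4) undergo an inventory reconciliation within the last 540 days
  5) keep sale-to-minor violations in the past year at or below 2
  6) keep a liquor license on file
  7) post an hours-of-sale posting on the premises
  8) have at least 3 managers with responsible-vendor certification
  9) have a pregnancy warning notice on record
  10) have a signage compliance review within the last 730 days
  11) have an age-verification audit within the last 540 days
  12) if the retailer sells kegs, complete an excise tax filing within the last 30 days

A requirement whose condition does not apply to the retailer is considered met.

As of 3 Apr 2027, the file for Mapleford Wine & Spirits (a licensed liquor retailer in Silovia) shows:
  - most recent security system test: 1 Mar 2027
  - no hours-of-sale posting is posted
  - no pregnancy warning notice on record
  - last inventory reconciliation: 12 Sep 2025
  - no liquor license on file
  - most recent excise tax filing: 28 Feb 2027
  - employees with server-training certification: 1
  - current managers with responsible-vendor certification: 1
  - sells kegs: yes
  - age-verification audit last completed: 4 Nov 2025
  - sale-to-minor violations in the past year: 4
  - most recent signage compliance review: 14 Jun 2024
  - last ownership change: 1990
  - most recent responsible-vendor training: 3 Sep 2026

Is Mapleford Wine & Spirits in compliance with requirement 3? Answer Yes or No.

No

3. responsible-vendor training 212 days ago vs limit 180 → not met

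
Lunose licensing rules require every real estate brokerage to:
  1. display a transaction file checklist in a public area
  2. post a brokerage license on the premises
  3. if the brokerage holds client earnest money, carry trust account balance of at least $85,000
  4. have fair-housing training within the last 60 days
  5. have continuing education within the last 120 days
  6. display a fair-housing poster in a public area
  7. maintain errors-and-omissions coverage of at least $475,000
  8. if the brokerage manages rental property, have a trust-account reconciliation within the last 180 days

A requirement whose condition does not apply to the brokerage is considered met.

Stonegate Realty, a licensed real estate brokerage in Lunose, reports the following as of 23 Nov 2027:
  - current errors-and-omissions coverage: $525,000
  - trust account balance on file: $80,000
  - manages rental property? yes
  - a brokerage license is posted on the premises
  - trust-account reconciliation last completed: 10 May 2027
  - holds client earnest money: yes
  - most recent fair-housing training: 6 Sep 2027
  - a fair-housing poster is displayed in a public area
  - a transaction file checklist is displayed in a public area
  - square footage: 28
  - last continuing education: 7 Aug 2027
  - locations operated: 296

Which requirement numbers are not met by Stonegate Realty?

1. transaction file checklist present → met
2. brokerage license present → met
3. condition 'holds client earnest money' holds; trust account balance $80,000 < $85,000 → not met
4. fair-housing training 78 days ago vs limit 60 → not met
5. continuing education 108 days ago vs limit 120 → met
6. fair-housing poster present → met
7. errors-and-omissions coverage $525,000 ≥ $475,000 → met
8. condition 'manages rental property' holds; trust-account reconciliation 197 days ago vs limit 180 → not met
Not met: 3, 4, 8

3, 4, 8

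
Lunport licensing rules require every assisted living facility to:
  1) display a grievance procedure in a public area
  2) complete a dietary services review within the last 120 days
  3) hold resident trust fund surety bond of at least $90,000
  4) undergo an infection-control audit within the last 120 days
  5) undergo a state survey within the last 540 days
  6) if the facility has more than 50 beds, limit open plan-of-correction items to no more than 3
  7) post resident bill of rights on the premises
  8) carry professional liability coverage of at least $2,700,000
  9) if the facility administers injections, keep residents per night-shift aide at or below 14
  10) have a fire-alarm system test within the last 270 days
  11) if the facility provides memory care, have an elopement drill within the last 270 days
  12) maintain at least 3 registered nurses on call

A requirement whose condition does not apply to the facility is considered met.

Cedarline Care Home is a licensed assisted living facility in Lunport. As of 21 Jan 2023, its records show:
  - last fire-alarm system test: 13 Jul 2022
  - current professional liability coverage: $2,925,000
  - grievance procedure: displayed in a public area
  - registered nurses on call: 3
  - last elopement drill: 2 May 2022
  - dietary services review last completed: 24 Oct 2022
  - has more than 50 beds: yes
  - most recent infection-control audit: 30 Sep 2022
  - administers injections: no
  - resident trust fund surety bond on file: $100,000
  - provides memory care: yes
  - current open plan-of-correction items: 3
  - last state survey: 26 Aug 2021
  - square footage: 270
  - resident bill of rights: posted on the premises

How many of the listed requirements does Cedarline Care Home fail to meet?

1. grievance procedure present → met
2. dietary services review 89 days ago vs limit 120 → met
3. resident trust fund surety bond $100,000 ≥ $90,000 → met
4. infection-control audit 113 days ago vs limit 120 → met
5. state survey 513 days ago vs limit 540 → met
6. condition 'has more than 50 beds' holds; open plan-of-correction items 3 ≤ 3 → met
7. resident bill of rights present → met
8. professional liability coverage $2,925,000 ≥ $2,700,000 → met
9. condition 'administers injections' does not hold → requirement n/a → met
10. fire-alarm system test 192 days ago vs limit 270 → met
11. condition 'provides memory care' holds; elopement drill 264 days ago vs limit 270 → met
12. registered nurses on call 3 ≥ 3 → met
Not met: 0 of 12

0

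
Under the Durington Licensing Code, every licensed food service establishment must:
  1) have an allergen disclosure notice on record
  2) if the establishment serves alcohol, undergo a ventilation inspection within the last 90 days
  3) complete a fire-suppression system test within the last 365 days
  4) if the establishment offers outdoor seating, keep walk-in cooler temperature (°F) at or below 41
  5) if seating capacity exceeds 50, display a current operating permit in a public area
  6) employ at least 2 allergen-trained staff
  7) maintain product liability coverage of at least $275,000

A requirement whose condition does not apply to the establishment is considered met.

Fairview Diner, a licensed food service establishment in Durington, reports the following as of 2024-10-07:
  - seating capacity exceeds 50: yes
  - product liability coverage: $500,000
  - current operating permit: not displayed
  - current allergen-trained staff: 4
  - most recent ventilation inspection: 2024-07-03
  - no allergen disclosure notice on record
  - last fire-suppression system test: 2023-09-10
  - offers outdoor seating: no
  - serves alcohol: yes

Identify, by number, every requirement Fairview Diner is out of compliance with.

1. allergen disclosure notice absent → not met
2. condition 'serves alcohol' holds; ventilation inspection 96 days ago vs limit 90 → not met
3. fire-suppression system test 393 days ago vs limit 365 → not met
4. condition 'offers outdoor seating' does not hold → requirement n/a → met
5. condition 'seating capacity exceeds 50' holds; current operating permit absent → not met
6. allergen-trained staff 4 ≥ 2 → met
7. product liability coverage $500,000 ≥ $275,000 → met
Not met: 1, 2, 3, 5

1, 2, 3, 5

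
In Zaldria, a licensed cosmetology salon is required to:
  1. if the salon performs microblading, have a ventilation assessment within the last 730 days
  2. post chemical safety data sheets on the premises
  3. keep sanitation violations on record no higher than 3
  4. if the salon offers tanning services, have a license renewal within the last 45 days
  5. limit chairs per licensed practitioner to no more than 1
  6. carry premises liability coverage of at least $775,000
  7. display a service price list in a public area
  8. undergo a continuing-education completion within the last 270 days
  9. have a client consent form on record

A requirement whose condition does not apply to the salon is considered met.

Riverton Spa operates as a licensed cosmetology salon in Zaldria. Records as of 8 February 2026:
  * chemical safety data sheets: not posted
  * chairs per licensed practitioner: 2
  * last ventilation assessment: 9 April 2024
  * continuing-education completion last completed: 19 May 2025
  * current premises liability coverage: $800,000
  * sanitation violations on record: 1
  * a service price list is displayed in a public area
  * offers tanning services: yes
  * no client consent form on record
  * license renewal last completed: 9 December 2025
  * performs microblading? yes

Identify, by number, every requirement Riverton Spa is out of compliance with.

1. condition 'performs microblading' holds; ventilation assessment 670 days ago vs limit 730 → met
2. chemical safety data sheets absent → not met
3. sanitation violations on record 1 ≤ 3 → met
4. condition 'offers tanning services' holds; license renewal 61 days ago vs limit 45 → not met
5. chairs per licensed practitioner 2 > 1 → not met
6. premises liability coverage $800,000 ≥ $775,000 → met
7. service price list present → met
8. continuing-education completion 265 days ago vs limit 270 → met
9. client consent form absent → not met
Not met: 2, 4, 5, 9

2, 4, 5, 9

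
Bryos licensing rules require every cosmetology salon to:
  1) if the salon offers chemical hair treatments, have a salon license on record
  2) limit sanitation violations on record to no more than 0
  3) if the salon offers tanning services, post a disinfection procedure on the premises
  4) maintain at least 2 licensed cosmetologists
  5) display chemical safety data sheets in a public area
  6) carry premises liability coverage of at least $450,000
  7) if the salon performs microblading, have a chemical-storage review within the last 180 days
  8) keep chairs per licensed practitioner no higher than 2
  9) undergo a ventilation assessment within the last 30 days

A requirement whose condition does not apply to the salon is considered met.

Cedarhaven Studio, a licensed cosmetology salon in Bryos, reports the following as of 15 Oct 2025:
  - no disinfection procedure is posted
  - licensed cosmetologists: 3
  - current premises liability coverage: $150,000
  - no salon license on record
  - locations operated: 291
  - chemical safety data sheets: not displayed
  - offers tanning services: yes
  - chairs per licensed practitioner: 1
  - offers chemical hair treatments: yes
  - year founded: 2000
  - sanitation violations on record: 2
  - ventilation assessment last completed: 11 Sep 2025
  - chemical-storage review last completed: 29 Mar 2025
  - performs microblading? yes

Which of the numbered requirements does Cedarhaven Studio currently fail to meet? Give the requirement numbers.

1, 2, 3, 5, 6, 7, 9

1. condition 'offers chemical hair treatments' holds; salon license absent → not met
2. sanitation violations on record 2 > 0 → not met
3. condition 'offers tanning services' holds; disinfection procedure absent → not met
4. licensed cosmetologists 3 ≥ 2 → met
5. chemical safety data sheets absent → not met
6. premises liability coverage $150,000 < $450,000 → not met
7. condition 'performs microblading' holds; chemical-storage review 200 days ago vs limit 180 → not met
8. chairs per licensed practitioner 1 ≤ 2 → met
9. ventilation assessment 34 days ago vs limit 30 → not met
Not met: 1, 2, 3, 5, 6, 7, 9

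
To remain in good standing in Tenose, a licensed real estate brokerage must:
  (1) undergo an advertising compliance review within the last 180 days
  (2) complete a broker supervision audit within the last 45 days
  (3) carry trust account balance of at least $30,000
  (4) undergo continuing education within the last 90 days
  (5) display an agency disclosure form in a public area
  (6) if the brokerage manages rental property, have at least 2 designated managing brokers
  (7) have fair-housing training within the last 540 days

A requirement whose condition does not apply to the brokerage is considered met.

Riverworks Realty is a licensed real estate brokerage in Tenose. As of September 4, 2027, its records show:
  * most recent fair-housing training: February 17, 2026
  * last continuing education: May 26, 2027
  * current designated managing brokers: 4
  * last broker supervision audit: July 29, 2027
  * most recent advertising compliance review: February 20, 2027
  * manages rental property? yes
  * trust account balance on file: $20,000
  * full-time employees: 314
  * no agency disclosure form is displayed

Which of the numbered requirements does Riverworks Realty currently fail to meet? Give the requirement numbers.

1, 3, 4, 5, 7

1. advertising compliance review 196 days ago vs limit 180 → not met
2. broker supervision audit 37 days ago vs limit 45 → met
3. trust account balance $20,000 < $30,000 → not met
4. continuing education 101 days ago vs limit 90 → not met
5. agency disclosure form absent → not met
6. condition 'manages rental property' holds; designated managing brokers 4 ≥ 2 → met
7. fair-housing training 564 days ago vs limit 540 → not met
Not met: 1, 3, 4, 5, 7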